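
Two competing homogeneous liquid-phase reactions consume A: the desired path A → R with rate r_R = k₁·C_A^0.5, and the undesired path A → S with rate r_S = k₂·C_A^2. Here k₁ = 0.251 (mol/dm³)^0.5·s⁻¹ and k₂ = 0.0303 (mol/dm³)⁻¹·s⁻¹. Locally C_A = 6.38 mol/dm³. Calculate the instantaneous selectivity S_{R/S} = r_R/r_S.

0.514

S_{R/S} = r_R/r_S = (k₁·C_A^0.5)/(k₂·C_A^2) = (k₁/k₂)·C_A^-1.5.
= (0.251×6.380^0.5) / (0.0303×6.380^2) = 0.6340/1.233 = 0.514.
The undesired path is higher order in A, so low C_A (CSTR or dilute feed) favours R.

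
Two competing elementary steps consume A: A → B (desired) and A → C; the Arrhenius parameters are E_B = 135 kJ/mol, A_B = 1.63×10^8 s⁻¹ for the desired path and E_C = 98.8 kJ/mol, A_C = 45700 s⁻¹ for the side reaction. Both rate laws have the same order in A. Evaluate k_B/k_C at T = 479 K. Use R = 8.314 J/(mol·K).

With equal orders, S_{B/C} = k_B/k_C = (A_B/A_C)·exp[(E_C−E_B)/(RT)].
(E_C−E_B)/(RT) = (98.8−135)×10³/(8.314×479) = -36200/3982 = -9.090.
k_B/k_C = (1.63×10^8/45700)·exp(-9.090) = 3567 × 1.128×10^-4 = 0.402.

0.402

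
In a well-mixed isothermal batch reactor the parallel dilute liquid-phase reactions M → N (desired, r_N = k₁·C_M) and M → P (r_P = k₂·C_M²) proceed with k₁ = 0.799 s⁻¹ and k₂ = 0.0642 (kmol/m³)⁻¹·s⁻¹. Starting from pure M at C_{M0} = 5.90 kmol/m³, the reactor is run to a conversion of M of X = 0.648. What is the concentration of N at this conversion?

2.91 kmol/m³

C_M = C_{M0}(1−X) = 2.077 kmol/m³.
Along a PFR/batch, dC_N/dC_M = −r_N/(r_N+r_P) = −k₁/(k₁+k₂·C_M).
Integrating from C_{M0} to C_M: C_N = (0.799/0.0642)·ln[(0.799+0.0642·5.90)/(0.799+0.0642·2.08)] = 12.45·ln(1.178/0.9323) = 2.908 kmol/m³.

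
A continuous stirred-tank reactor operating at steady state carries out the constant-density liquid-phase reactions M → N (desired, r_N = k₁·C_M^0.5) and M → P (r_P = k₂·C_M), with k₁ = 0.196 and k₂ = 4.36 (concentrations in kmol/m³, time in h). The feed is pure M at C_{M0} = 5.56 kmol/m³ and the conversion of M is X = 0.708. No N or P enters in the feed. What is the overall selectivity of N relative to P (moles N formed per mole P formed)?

Exit C_M = C_{M0}(1−X) = 5.56×0.292 = 1.624 kmol/m³.
A CSTR operates uniformly at the exit composition, giving r_N = 0.2497 and r_P = 7.079 (each k·C_M^n at C_M = 1.624).
Overall selectivity = C_N/C_P = r_Nτ/(r_Pτ) = r_N/r_P = 0.0353.

0.0353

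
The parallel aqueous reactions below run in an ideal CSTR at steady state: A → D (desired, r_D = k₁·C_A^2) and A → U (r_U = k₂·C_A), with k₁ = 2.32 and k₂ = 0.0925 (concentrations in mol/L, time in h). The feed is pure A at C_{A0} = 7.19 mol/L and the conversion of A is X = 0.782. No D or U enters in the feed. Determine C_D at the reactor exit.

5.48 mol/L

Exit C_A = C_{A0}(1−X) = 7.19×0.218 = 1.567 mol/L.
Rates in a CSTR are evaluated at the outlet concentration: r_D = 2.32×1.567^2 = 5.700, r_U = 0.0925×1.567 = 0.1450.
Fraction of consumed A going to D: r_D/(r_D+r_U) = 0.9752.
C_D = 0.9752·C_{A0}·X = 0.9752×7.19×0.782 = 5.48 mol/L.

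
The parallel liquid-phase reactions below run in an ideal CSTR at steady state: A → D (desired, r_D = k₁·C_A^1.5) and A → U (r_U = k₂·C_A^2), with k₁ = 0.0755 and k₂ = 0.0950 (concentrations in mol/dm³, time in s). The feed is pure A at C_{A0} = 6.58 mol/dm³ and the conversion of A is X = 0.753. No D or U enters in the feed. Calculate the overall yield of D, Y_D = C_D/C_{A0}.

0.289

Exit C_A = C_{A0}(1−X) = 6.58×0.247 = 1.625 mol/dm³.
A CSTR operates uniformly at the exit composition, giving r_D = 0.1564 and r_U = 0.2509 (each k·C_A^n at C_A = 1.625).
Fraction of consumed A going to D: r_D/(r_D+r_U) = 0.3840.
C_D = 0.3840·C_{A0}·X = 0.3840×6.58×0.753 = 1.90 mol/dm³; Y_D = C_D/C_{A0} = 0.289.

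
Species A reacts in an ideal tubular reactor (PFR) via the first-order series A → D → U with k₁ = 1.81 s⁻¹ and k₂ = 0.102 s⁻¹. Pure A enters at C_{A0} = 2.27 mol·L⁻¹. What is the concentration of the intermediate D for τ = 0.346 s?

For first-order series with pure A initially, C_D(τ) = k₁C_{A0}/(k₂−k₁)·(e^(−k₁τ) − e^(−k₂τ)).
e^(−k₁τ) = e^(−1.81×0.346) = e^(−0.6263) = 0.5346; e^(−k₂τ) = e^(−0.03529) = 0.9653.
C_D = 1.81×2.27/(0.102−1.81) × (0.5346−0.9653) = (-2.406)×(-0.4307) = 1.036 mol·L⁻¹.

1.04 mol·L⁻¹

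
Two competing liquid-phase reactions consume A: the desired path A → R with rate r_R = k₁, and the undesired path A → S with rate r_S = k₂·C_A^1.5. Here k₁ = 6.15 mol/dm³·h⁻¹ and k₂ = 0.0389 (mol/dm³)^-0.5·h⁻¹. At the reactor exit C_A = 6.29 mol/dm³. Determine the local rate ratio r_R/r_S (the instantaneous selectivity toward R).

10.0

S_{R/S} = r_R/r_S = (k₁)/(k₂·C_A^1.5) = (k₁/k₂)·C_A^-1.5.
= (6.15) / (0.0389×6.290^1.5) = 6.150/0.6137 = 10.0.
The undesired path is higher order in A, so low C_A (CSTR or dilute feed) favours R.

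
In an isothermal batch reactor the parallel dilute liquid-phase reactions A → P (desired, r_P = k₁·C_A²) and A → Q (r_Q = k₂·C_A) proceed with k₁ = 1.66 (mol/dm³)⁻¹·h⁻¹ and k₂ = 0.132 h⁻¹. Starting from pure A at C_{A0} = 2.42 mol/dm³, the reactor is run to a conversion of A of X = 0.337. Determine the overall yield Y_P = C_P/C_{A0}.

0.324

C_A = C_{A0}(1−X) = 1.604 mol/dm³.
Along a PFR/batch, dC_Q/dC_A = −r_Q/(r_P+r_Q) = −k₂/(k₂+k₁·C_A).
Integrating from C_{A0} to C_A: C_Q = (0.132/1.66)·ln[(0.132+1.66·2.42)/(0.132+1.66·1.60)] = 0.07952·ln(4.149/2.795) = 0.03140 mol/dm³.
Then C_P = (C_{A0}−C_A) − C_Q = 0.8155 − 0.03140 = 0.7841 mol/dm³.
Y_P = C_P/C_{A0} = 0.7841/2.42 = 0.324.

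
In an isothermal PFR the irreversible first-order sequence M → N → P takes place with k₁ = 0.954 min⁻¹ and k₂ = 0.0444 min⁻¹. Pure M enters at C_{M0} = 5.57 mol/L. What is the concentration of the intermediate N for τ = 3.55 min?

4.79 mol/L

Solving the coupled first-order balances gives C_N(τ) = [k₁/(k₂−k₁)]·C_{M0}·(e^(−k₁τ) − e^(−k₂τ)).
e^(−k₁τ) = e^(−0.954×3.55) = e^(−3.387) = 0.03382; e^(−k₂τ) = e^(−0.1576) = 0.8542.
C_N = 0.954×5.57/(0.0444−0.954) × (0.03382−0.8542) = (-5.842)×(-0.8204) = 4.792 mol/L.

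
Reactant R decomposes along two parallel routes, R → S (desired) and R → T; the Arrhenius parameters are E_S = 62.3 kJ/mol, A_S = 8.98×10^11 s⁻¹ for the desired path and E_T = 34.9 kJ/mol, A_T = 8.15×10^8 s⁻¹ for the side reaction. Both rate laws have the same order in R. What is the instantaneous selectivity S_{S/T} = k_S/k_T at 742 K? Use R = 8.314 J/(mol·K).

k_S/k_T = (A_S/A_T)·exp[−(E_S−E_T)/(RT)] = (A_S/A_T)·exp[(E_T−E_S)/(RT)].
(E_T−E_S)/(RT) = (34.9−62.3)×10³/(8.314×742) = -27400/6169 = -4.442.
k_S/k_T = (8.98×10^11/8.15×10^8)·exp(-4.442) = 1102 × 0.01178 = 13.0.

13.0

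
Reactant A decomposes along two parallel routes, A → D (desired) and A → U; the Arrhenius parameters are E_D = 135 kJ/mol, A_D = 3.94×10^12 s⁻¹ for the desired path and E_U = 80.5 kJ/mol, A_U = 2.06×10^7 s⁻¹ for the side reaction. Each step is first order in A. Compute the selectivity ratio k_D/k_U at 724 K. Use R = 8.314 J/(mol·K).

22.4

Since both paths have the same order in A, the concentration cancels and S_{D/U} = k_D/k_U = (A_D/A_U)·exp[(E_U−E_D)/(RT)].
(E_U−E_D)/(RT) = (80.5−135)×10³/(8.314×724) = -54500/6019 = -9.054.
k_D/k_U = (3.94×10^12/2.06×10^7)·exp(-9.054) = 1.913×10^5 × 1.169×10^-4 = 22.4.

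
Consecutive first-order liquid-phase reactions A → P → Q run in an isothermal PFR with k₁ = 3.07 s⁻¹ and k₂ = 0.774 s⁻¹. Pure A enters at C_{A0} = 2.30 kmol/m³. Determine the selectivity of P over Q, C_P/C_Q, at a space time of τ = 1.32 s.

0.873

Solving the coupled first-order balances gives C_P(τ) = [k₁/(k₂−k₁)]·C_{A0}·(e^(−k₁τ) − e^(−k₂τ)).
e^(−k₁τ) = e^(−3.07×1.32) = e^(−4.052) = 0.01738; e^(−k₂τ) = e^(−1.022) = 0.3600.
C_P = 3.07×2.30/(0.774−3.07) × (0.01738−0.3600) = (-3.075)×(-0.3426) = 1.054 kmol/m³.
C_A = C_{A0}e^(−k₁τ) = 0.03998 kmol/m³, so C_Q = C_{A0}−C_A−C_P = 1.206 kmol/m³; C_P/C_Q = 0.873.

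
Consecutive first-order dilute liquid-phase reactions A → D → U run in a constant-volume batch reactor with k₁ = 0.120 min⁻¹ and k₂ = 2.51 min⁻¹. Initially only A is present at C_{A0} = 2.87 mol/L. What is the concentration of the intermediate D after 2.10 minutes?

0.111 mol/L

Solving the coupled first-order balances gives C_D(t) = [k₁/(k₂−k₁)]·C_{A0}·(e^(−k₁t) − e^(−k₂t)).
e^(−k₁t) = e^(−0.120×2.10) = e^(−0.2520) = 0.7772; e^(−k₂t) = e^(−5.271) = 0.005138.
C_D = 0.120×2.87/(2.51−0.120) × (0.7772−0.005138) = 0.1441×0.7721 = 0.1113 mol/L.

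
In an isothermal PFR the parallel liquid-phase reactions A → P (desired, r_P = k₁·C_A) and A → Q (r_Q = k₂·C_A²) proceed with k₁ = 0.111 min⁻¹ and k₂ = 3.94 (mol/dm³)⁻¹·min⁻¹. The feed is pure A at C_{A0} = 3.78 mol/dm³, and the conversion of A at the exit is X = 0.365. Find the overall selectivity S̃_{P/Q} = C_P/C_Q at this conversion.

0.00927

C_A = C_{A0}(1−X) = 2.400 mol/dm³.
Along a PFR/batch, dC_P/dC_A = −r_P/(r_P+r_Q) = −k₁/(k₁+k₂·C_A).
Integrating from C_{A0} to C_A: C_P = (0.111/3.94)·ln[(0.111+3.94·3.78)/(0.111+3.94·2.40)] = 0.02817·ln(15.00/9.568) = 0.01267 mol/dm³.
C_Q = (C_{A0}−C_A)−C_P = 1.367 mol/dm³; S̃_{P/Q} = 0.01267/1.367 = 0.00927.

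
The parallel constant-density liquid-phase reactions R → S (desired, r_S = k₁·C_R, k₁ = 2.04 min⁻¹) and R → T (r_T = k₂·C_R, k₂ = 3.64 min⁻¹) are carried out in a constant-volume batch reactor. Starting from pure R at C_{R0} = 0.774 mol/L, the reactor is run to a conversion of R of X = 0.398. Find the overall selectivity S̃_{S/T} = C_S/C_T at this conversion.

0.560

C_R = C_{R0}(1−X) = 0.4659 mol/L.
Both paths are first order in R, so the instantaneous fraction to S is constant: dC_S/d(−C_R) = k₁/(k₁+k₂) = 0.3592.
C_S = 0.3592·(C_{R0}−C_R) = 0.3592×0.3081 = 0.111 mol/L.
C_T = (C_{R0}−C_R)−C_S = 0.1974 mol/L; S̃_{S/T} = 0.1106/0.1974 = 0.560.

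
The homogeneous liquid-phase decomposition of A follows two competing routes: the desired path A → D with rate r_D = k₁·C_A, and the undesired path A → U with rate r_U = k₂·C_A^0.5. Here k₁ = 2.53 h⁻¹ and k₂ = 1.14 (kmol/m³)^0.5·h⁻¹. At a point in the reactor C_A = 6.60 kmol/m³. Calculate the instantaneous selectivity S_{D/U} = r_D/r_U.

5.70

S_{D/U} = r_D/r_U = (k₁·C_A)/(k₂·C_A^0.5) = (k₁/k₂)·C_A^0.5.
= (2.53×6.600) / (1.14×6.600^0.5) = 16.70/2.929 = 5.70.
Since the desired path is higher order in A, keeping C_A high (PFR or concentrated feed) favours D.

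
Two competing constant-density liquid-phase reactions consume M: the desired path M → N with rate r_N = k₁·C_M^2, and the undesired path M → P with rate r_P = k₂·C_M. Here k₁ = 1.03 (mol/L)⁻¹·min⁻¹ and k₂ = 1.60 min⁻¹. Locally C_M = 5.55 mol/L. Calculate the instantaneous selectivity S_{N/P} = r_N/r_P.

S_{N/P} = r_N/r_P = (k₁·C_M^2)/(k₂·C_M) = (k₁/k₂)·C_M.
= (1.03×5.550^2) / (1.60×5.550) = 31.73/8.880 = 3.57.

3.57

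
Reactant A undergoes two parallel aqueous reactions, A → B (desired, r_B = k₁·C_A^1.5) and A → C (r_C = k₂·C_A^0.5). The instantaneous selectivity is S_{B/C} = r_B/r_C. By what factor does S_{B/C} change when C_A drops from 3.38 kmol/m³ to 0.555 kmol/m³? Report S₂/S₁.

S_{B/C} = (k₁/k₂)·C_A, so S₂/S₁ = (C_{A,2}/C_{A,1}).
= 0.555/3.38 = 0.164.
Selectivity toward B falls as C_A falls — high-concentration operation is favoured.

0.164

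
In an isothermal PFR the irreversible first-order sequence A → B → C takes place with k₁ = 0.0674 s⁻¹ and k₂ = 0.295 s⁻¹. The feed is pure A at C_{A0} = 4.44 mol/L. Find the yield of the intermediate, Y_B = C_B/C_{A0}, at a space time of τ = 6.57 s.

0.148

Solving the coupled first-order balances gives C_B(τ) = [k₁/(k₂−k₁)]·C_{A0}·(e^(−k₁τ) − e^(−k₂τ)).
e^(−k₁τ) = e^(−0.0674×6.57) = e^(−0.4428) = 0.6422; e^(−k₂τ) = e^(−1.938) = 0.1440.
C_B = 0.0674×4.44/(0.295−0.0674) × (0.6422−0.1440) = 1.315×0.4983 = 0.6551 mol/L.
Y_B = C_B/C_{A0} = 0.6551/4.44 = 0.148.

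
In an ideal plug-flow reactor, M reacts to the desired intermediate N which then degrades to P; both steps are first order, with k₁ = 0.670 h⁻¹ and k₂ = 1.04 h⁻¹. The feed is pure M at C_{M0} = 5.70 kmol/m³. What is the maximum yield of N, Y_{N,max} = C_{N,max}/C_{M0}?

Evaluating C_N at τ_opt = ln(k₂/k₁)/(k₂−k₁) gives C_{N,max}/C_{M0} = (k₁/k₂)^[k₂/(k₂−k₁)].
= (0.670/1.04)^(1.04/(1.04−0.670)) = (0.6442)^(2.811) = 0.2906.

0.291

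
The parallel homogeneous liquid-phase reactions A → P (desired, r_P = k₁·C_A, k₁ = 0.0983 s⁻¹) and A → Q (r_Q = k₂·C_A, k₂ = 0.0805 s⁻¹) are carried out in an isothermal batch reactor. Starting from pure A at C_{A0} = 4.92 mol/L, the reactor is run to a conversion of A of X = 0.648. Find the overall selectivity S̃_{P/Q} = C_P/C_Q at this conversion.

1.22

C_A = C_{A0}(1−X) = 1.732 mol/L.
Both paths are first order in A, so the instantaneous fraction to P is constant: dC_P/d(−C_A) = k₁/(k₁+k₂) = 0.5498.
C_P = 0.5498·(C_{A0}−C_A) = 0.5498×3.188 = 1.75 mol/L.
C_Q = (C_{A0}−C_A)−C_P = 1.435 mol/L; S̃_{P/Q} = 1.753/1.435 = 1.22.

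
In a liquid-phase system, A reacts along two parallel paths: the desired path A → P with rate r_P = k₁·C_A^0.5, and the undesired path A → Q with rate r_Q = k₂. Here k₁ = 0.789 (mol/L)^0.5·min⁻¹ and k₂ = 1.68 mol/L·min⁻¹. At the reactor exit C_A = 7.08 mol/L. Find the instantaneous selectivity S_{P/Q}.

1.25

S_{P/Q} = r_P/r_Q = (k₁·C_A^0.5)/(k₂) = (k₁/k₂)·C_A^0.5.
= (0.789×7.080^0.5) / (1.68) = 2.099/1.680 = 1.25.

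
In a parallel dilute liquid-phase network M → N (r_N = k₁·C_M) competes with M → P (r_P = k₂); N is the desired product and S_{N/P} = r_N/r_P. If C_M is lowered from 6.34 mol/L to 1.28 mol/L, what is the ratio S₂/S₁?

0.202

S_{N/P} = (k₁/k₂)·C_M, so S₂/S₁ = (C_{M,2}/C_{M,1}).
= 1.28/6.34 = 0.202.
Selectivity toward N falls as C_M falls — high-concentration operation is favoured.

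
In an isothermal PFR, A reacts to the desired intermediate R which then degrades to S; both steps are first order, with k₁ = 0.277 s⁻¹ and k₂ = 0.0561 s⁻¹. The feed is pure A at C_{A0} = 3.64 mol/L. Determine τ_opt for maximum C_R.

7.23 s

Setting dC_R/dτ = 0 gives τ_opt = ln(k₂/k₁)/(k₂−k₁).
= ln(0.0561/0.277)/(0.0561−0.277) = ln(0.2025)/-0.2209 = -1.597/-0.2209 = 7.23 s.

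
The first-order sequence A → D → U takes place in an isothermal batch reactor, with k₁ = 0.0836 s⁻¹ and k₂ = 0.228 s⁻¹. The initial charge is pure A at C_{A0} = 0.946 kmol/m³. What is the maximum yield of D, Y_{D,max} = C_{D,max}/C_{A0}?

0.205

For a first-order series the maximum intermediate yield is C_{D,max}/C_{A0} = (k₁/k₂)^[k₂/(k₂−k₁)].
= (0.0836/0.228)^(0.228/(0.228−0.0836)) = (0.3667)^(1.579) = 0.2051.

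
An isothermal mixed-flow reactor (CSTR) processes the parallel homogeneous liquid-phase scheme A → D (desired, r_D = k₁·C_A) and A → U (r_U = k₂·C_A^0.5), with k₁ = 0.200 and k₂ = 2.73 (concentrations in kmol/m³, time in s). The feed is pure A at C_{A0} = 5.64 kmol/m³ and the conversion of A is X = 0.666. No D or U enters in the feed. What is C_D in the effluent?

Exit C_A = C_{A0}(1−X) = 5.64×0.334 = 1.884 kmol/m³.
In a CSTR the entire volume is at exit conditions, so r_D = 0.200×1.884 = 0.3768 and r_U = 2.73×1.884^0.5 = 3.747.
Fraction of consumed A going to D: r_D/(r_D+r_U) = 0.09136.
C_D = 0.09136·C_{A0}·X = 0.09136×5.64×0.666 = 0.343 kmol/m³.

0.343 kmol/m³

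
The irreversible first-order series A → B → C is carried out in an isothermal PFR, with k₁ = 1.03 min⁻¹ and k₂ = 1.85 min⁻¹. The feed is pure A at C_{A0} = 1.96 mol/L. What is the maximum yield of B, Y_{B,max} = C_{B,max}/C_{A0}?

0.267

For a first-order series the maximum intermediate yield is C_{B,max}/C_{A0} = (k₁/k₂)^[k₂/(k₂−k₁)].
= (1.03/1.85)^(1.85/(1.85−1.03)) = (0.5568)^(2.256) = 0.2668.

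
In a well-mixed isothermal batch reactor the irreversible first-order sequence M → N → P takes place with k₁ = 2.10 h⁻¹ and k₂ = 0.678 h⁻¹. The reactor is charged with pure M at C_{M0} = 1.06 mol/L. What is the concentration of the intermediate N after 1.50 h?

The intermediate concentration in a first-order A→B→C sequence is C_N = k₁C_{M0}(e^(−k₁t) − e^(−k₂t))/(k₂−k₁).
e^(−k₁t) = e^(−2.10×1.50) = e^(−3.150) = 0.04285; e^(−k₂t) = e^(−1.017) = 0.3617.
C_N = 2.10×1.06/(0.678−2.10) × (0.04285−0.3617) = (-1.565)×(-0.3188) = 0.4991 mol/L.

0.499 mol/L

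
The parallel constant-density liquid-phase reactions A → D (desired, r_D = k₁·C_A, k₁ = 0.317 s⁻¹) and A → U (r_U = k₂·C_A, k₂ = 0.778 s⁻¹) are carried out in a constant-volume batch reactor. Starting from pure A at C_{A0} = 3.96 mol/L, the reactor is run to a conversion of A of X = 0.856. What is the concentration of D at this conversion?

0.981 mol/L

C_A = C_{A0}(1−X) = 0.5702 mol/L.
Both paths are first order in A, so the instantaneous fraction to D is constant: dC_D/d(−C_A) = k₁/(k₁+k₂) = 0.2895.
C_D = 0.2895·(C_{A0}−C_A) = 0.2895×3.390 = 0.981 mol/L.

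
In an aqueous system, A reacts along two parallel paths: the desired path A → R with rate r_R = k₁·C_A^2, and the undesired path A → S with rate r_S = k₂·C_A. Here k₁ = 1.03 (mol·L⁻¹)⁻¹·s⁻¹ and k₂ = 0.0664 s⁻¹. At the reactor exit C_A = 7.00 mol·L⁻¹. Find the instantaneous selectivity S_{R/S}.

S_{R/S} = r_R/r_S = (k₁·C_A^2)/(k₂·C_A) = (k₁/k₂)·C_A.
= (1.03×7.000^2) / (0.0664×7.000) = 50.47/0.4648 = 109.

109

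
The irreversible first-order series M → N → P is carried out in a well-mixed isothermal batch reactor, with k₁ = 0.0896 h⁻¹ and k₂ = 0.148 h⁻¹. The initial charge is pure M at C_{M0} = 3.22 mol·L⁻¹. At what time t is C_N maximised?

Setting dC_N/dt = 0 gives t_opt = ln(k₂/k₁)/(k₂−k₁).
= ln(0.148/0.0896)/(0.148−0.0896) = ln(1.652)/0.05840 = 0.5019/0.05840 = 8.59 h.

8.59 h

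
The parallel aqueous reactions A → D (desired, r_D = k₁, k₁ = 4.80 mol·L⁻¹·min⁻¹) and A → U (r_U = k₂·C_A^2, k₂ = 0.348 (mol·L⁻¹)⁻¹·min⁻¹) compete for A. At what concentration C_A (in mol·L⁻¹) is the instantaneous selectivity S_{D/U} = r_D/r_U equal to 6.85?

S_{D/U} = (k₁/k₂)·C_A^-2 ⇒ C_A = (S·k₂/k₁)^(-0.5).
= (6.85×0.348/4.80)^(-0.5) = (0.4966)^(-0.5) = 1.42 mol·L⁻¹.

1.42 mol·L⁻¹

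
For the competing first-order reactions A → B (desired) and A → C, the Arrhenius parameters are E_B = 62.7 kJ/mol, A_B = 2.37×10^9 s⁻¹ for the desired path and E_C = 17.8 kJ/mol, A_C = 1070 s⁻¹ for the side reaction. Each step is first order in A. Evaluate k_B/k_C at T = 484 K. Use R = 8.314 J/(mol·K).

k_B/k_C = (A_B/A_C)·exp[−(E_B−E_C)/(RT)] = (A_B/A_C)·exp[(E_C−E_B)/(RT)].
(E_C−E_B)/(RT) = (17.8−62.7)×10³/(8.314×484) = -44900/4024 = -11.16.
k_B/k_C = (2.37×10^9/1070)·exp(-11.16) = 2.215×10^6 × 1.426×10^-5 = 31.6.
Since E_B > E_C, raising the temperature improves selectivity toward B.

31.6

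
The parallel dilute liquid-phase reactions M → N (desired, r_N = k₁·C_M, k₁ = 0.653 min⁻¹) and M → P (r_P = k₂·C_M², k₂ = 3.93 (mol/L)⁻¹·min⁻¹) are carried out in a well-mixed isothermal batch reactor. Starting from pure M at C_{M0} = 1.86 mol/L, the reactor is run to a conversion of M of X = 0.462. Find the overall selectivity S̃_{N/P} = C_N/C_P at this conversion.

C_M = C_{M0}(1−X) = 1.001 mol/L.
Along a PFR/batch, dC_N/dC_M = −r_N/(r_N+r_P) = −k₁/(k₁+k₂·C_M).
Integrating from C_{M0} to C_M: C_N = (0.653/3.93)·ln[(0.653+3.93·1.86)/(0.653+3.93·1.00)] = 0.1662·ln(7.963/4.586) = 0.09169 mol/L.
C_P = (C_{M0}−C_M)−C_N = 0.7676 mol/L; S̃_{N/P} = 0.09169/0.7676 = 0.119.

0.119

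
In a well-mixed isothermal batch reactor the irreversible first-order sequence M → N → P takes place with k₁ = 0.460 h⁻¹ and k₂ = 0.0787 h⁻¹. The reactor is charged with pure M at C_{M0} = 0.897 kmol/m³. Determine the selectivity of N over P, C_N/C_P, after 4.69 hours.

The intermediate concentration in a first-order A→B→C sequence is C_N = k₁C_{M0}(e^(−k₁t) − e^(−k₂t))/(k₂−k₁).
e^(−k₁t) = e^(−0.460×4.69) = e^(−2.157) = 0.1156; e^(−k₂t) = e^(−0.3691) = 0.6914.
C_N = 0.460×0.897/(0.0787−0.460) × (0.1156−0.6914) = (-1.082)×(-0.5757) = 0.6230 kmol/m³.
C_M = C_{M0}e^(−k₁t) = 0.1037 kmol/m³, so C_P = C_{M0}−C_M−C_N = 0.1703 kmol/m³; C_N/C_P = 3.66.

3.66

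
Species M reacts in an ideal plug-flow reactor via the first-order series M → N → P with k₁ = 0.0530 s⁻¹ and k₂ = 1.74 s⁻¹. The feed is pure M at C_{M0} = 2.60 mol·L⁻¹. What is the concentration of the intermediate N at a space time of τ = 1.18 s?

0.0662 mol·L⁻¹

The intermediate concentration in a first-order A→B→C sequence is C_N = k₁C_{M0}(e^(−k₁τ) − e^(−k₂τ))/(k₂−k₁).
e^(−k₁τ) = e^(−0.0530×1.18) = e^(−0.06254) = 0.9394; e^(−k₂τ) = e^(−2.053) = 0.1283.
C_N = 0.0530×2.60/(1.74−0.0530) × (0.9394−0.1283) = 0.08168×0.8111 = 0.06625 mol·L⁻¹.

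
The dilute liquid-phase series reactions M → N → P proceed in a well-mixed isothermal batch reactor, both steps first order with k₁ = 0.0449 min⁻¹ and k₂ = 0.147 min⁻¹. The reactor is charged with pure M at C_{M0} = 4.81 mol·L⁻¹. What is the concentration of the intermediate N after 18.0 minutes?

0.793 mol·L⁻¹

Solving the coupled first-order balances gives C_N(t) = [k₁/(k₂−k₁)]·C_{M0}·(e^(−k₁t) − e^(−k₂t)).
e^(−k₁t) = e^(−0.0449×18.0) = e^(−0.8082) = 0.4457; e^(−k₂t) = e^(−2.646) = 0.07093.
C_N = 0.0449×4.81/(0.147−0.0449) × (0.4457−0.07093) = 2.115×0.3747 = 0.7926 mol·L⁻¹.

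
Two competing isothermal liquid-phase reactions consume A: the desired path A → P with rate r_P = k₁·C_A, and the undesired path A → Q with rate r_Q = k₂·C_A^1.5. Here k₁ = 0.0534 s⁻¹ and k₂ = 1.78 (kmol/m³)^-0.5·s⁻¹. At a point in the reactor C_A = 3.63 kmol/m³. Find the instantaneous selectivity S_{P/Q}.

0.0157

S_{P/Q} = r_P/r_Q = (k₁·C_A)/(k₂·C_A^1.5) = (k₁/k₂)·C_A^-0.5.
= (0.0534×3.630) / (1.78×3.630^1.5) = 0.1938/12.31 = 0.0157.
The undesired path is higher order in A, so low C_A (CSTR or dilute feed) favours P.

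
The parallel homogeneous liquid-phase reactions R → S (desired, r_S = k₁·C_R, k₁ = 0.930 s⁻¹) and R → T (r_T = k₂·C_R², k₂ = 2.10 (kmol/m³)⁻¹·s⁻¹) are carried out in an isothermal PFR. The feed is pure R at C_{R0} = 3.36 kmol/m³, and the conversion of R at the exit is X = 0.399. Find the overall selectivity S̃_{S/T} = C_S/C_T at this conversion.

C_R = C_{R0}(1−X) = 2.019 kmol/m³.
Along a PFR/batch, dC_S/dC_R = −r_S/(r_S+r_T) = −k₁/(k₁+k₂·C_R).
Integrating from C_{R0} to C_R: C_S = (0.930/2.10)·ln[(0.930+2.10·3.36)/(0.930+2.10·2.02)] = 0.4429·ln(7.986/5.171) = 0.1925 kmol/m³.
C_T = (C_{R0}−C_R)−C_S = 1.148 kmol/m³; S̃_{S/T} = 0.1925/1.148 = 0.168.

0.168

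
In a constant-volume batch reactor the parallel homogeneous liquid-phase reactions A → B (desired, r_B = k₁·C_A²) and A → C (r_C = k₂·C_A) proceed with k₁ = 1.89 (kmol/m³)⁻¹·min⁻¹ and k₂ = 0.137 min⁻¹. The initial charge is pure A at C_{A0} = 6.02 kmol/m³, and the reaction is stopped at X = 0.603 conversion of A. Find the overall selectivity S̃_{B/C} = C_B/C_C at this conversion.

54.3

C_A = C_{A0}(1−X) = 2.390 kmol/m³.
Along a PFR/batch, dC_C/dC_A = −r_C/(r_B+r_C) = −k₂/(k₂+k₁·C_A).
Integrating from C_{A0} to C_A: C_C = (0.137/1.89)·ln[(0.137+1.89·6.02)/(0.137+1.89·2.39)] = 0.07249·ln(11.51/4.654) = 0.06567 kmol/m³.
Then C_B = (C_{A0}−C_A) − C_C = 3.630 − 0.06567 = 3.564 kmol/m³.
S̃_{B/C} = C_B/C_C = 3.564/0.06567 = 54.3.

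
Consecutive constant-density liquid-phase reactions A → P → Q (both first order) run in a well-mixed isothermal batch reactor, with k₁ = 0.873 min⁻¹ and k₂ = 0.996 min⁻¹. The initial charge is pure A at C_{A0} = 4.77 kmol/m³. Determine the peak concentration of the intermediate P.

At the optimum, C_{P,max}/C_{A0} = (k₁/k₂)^[k₂/(k₂−k₁)].
= (0.873/0.996)^(0.996/(0.996−0.873)) = (0.8765)^(8.098) = 0.3439.
C_{P,max} = 0.3439×4.77 = 1.64 kmol/m³.

1.64 kmol/m³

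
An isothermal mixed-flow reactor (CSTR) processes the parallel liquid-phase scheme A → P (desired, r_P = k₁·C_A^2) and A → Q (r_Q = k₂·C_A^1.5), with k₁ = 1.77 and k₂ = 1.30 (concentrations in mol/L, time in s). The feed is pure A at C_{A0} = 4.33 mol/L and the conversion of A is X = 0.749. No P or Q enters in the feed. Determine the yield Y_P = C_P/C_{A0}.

0.439

Exit C_A = C_{A0}(1−X) = 4.33×0.251 = 1.087 mol/L.
In a CSTR the entire volume is at exit conditions, so r_P = 1.77×1.087^2 = 2.091 and r_Q = 1.30×1.087^1.5 = 1.473.
Fraction of consumed A going to P: r_P/(r_P+r_Q) = 0.5867.
C_P = 0.5867·C_{A0}·X = 0.5867×4.33×0.749 = 1.90 mol/L; Y_P = C_P/C_{A0} = 0.439.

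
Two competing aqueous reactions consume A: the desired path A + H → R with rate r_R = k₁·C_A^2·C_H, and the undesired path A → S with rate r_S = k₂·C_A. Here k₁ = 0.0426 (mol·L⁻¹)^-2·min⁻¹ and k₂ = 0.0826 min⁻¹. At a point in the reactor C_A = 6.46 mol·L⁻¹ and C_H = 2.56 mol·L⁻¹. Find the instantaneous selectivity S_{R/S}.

8.53

S_{R/S} = r_R/r_S = (k₁·C_A^2·C_H)/(k₂·C_A) = (k₁/k₂)·C_A·C_H.
= (0.0426×6.460^2×2.560) / (0.0826×6.460) = 4.551/0.5336 = 8.53.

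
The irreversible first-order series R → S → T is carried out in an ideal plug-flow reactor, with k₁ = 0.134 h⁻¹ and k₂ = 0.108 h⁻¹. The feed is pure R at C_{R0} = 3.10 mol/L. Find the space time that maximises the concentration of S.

8.30 h

For first-order series the maximum of C_S occurs at τ_opt = ln(k₂/k₁)/(k₂−k₁).
= ln(0.108/0.134)/(0.108−0.134) = ln(0.8060)/-0.02600 = -0.2157/-0.02600 = 8.30 h.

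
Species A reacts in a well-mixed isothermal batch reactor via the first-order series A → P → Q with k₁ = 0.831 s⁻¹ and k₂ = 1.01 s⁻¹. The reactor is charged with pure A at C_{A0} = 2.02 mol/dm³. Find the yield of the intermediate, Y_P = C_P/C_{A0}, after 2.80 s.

0.179

Solving the coupled first-order balances gives C_P(t) = [k₁/(k₂−k₁)]·C_{A0}·(e^(−k₁t) − e^(−k₂t)).
e^(−k₁t) = e^(−0.831×2.80) = e^(−2.327) = 0.09761; e^(−k₂t) = e^(−2.828) = 0.05913.
C_P = 0.831×2.02/(1.01−0.831) × (0.09761−0.05913) = 9.378×0.03848 = 0.3608 mol/dm³.
Y_P = C_P/C_{A0} = 0.3608/2.02 = 0.179.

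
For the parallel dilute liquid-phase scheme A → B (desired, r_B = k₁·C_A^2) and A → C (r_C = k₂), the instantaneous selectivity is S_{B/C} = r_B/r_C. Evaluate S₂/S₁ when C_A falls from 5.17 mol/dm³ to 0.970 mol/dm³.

S_{B/C} = (k₁/k₂)·C_A^2, so S₂/S₁ = (C_{A,2}/C_{A,1})^2.
= (0.970/5.17)^2 = (0.1876)^2 = 0.0352.
Selectivity toward B falls as C_A falls — high-concentration operation is favoured.

0.0352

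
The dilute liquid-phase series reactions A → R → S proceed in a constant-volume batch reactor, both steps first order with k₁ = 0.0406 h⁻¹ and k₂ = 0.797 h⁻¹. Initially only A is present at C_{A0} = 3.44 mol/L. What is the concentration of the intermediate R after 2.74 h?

0.144 mol/L

The intermediate concentration in a first-order A→B→C sequence is C_R = k₁C_{A0}(e^(−k₁t) − e^(−k₂t))/(k₂−k₁).
e^(−k₁t) = e^(−0.0406×2.74) = e^(−0.1112) = 0.8947; e^(−k₂t) = e^(−2.184) = 0.1126.
C_R = 0.0406×3.44/(0.797−0.0406) × (0.8947−0.1126) = 0.1846×0.7821 = 0.1444 mol/L.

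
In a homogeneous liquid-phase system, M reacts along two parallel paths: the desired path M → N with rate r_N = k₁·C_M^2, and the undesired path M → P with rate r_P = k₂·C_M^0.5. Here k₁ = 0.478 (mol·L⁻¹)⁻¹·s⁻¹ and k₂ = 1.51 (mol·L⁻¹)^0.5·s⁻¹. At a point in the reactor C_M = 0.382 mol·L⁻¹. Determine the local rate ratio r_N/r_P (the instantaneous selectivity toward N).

0.0747

S_{N/P} = r_N/r_P = (k₁·C_M^2)/(k₂·C_M^0.5) = (k₁/k₂)·C_M^1.5.
= (0.478×0.3820^2) / (1.51×0.3820^0.5) = 0.06975/0.9333 = 0.0747.
Since the desired path is higher order in M, keeping C_M high (PFR or concentrated feed) favours N.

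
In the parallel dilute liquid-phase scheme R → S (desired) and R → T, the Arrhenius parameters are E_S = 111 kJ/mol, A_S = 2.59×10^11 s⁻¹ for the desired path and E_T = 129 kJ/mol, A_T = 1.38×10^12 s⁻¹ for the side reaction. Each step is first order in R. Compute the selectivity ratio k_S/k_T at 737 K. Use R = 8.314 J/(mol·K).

3.54

With equal orders, S_{S/T} = k_S/k_T = (A_S/A_T)·exp[(E_T−E_S)/(RT)].
(E_T−E_S)/(RT) = (129−111)×10³/(8.314×737) = 18000/6127 = 2.938.
k_S/k_T = (2.59×10^11/1.38×10^12)·exp(2.938) = 0.1877 × 18.87 = 3.54.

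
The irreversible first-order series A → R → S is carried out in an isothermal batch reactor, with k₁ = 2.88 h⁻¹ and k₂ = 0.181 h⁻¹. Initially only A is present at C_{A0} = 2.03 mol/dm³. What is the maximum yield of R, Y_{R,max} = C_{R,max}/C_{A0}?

For a first-order series the maximum intermediate yield is C_{R,max}/C_{A0} = (k₁/k₂)^[k₂/(k₂−k₁)].
= (2.88/0.181)^(0.181/(0.181−2.88)) = (15.91)^(-0.06706) = 0.8306.

0.831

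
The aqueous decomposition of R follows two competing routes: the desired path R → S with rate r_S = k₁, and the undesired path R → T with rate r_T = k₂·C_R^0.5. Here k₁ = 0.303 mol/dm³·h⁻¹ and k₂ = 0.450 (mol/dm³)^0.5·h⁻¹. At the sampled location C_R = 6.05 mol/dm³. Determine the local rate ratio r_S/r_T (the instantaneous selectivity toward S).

0.274

S_{S/T} = r_S/r_T = (k₁)/(k₂·C_R^0.5) = (k₁/k₂)·C_R^-0.5.
= (0.303) / (0.450×6.050^0.5) = 0.3030/1.107 = 0.274.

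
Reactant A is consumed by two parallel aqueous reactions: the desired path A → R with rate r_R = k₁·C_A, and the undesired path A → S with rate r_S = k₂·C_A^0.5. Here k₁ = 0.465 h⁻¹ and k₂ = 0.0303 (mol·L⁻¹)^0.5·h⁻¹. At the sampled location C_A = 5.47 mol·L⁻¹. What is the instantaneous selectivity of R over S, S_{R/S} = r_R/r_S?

35.9

S_{R/S} = r_R/r_S = (k₁·C_A)/(k₂·C_A^0.5) = (k₁/k₂)·C_A^0.5.
= (0.465×5.470) / (0.0303×5.470^0.5) = 2.544/0.07087 = 35.9.
Since the desired path is higher order in A, keeping C_A high (PFR or concentrated feed) favours R.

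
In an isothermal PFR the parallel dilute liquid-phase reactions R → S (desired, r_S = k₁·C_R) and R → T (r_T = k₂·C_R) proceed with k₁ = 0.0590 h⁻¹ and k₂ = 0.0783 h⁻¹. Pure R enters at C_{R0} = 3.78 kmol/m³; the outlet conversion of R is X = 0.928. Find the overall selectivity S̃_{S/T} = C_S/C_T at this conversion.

0.754

C_R = C_{R0}(1−X) = 0.2722 kmol/m³.
Both paths are first order in R, so the instantaneous fraction to S is constant: dC_S/d(−C_R) = k₁/(k₁+k₂) = 0.4297.
C_S = 0.4297·(C_{R0}−C_R) = 0.4297×3.508 = 1.51 kmol/m³.
C_T = (C_{R0}−C_R)−C_S = 2.000 kmol/m³; S̃_{S/T} = 1.507/2.000 = 0.754.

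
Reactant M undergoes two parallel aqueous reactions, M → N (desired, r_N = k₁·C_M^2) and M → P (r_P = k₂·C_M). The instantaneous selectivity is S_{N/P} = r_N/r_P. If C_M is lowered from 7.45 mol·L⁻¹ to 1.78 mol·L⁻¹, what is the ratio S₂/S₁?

0.239

S_{N/P} = (k₁/k₂)·C_M, so S₂/S₁ = (C_{M,2}/C_{M,1}).
= 1.78/7.45 = 0.239.
Selectivity toward N falls as C_M falls — high-concentration operation is favoured.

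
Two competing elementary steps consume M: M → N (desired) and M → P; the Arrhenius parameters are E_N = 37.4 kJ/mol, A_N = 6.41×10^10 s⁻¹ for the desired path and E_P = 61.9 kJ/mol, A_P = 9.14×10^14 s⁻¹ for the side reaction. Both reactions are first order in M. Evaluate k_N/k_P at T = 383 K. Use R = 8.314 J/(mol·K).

k_N/k_P = (A_N/A_P)·exp[−(E_N−E_P)/(RT)] = (A_N/A_P)·exp[(E_P−E_N)/(RT)].
(E_P−E_N)/(RT) = (61.9−37.4)×10³/(8.314×383) = 24500/3184 = 7.694.
k_N/k_P = (6.41×10^10/9.14×10^14)·exp(7.694) = 7.013×10^-5 × 2195 = 0.154.

0.154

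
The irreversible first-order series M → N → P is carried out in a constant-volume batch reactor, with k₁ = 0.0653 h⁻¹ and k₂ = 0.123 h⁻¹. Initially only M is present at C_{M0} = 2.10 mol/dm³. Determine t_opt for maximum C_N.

11.0 h

For first-order series the maximum of C_N occurs at t_opt = ln(k₂/k₁)/(k₂−k₁).
= ln(0.123/0.0653)/(0.123−0.0653) = ln(1.884)/0.05770 = 0.6332/0.05770 = 11.0 h.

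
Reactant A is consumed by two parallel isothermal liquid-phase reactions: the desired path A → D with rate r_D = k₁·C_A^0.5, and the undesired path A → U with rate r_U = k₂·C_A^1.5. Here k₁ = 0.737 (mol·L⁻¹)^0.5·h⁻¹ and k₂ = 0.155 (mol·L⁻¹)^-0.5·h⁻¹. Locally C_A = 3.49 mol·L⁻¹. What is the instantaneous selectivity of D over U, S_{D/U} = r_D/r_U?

S_{D/U} = r_D/r_U = (k₁·C_A^0.5)/(k₂·C_A^1.5) = (k₁/k₂)·C_A⁻¹.
= (0.737×3.490^0.5) / (0.155×3.490^1.5) = 1.377/1.011 = 1.36.
The undesired path is higher order in A, so low C_A (CSTR or dilute feed) favours D.

1.36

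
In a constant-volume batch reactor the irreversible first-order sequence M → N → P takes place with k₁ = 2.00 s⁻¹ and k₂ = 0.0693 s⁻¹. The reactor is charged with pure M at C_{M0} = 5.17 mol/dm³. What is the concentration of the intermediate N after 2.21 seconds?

For first-order series with pure M initially, C_N(t) = k₁C_{M0}/(k₂−k₁)·(e^(−k₁t) − e^(−k₂t)).
e^(−k₁t) = e^(−2.00×2.21) = e^(−4.420) = 0.01203; e^(−k₂t) = e^(−0.1532) = 0.8580.
C_N = 2.00×5.17/(0.0693−2.00) × (0.01203−0.8580) = (-5.356)×(-0.8460) = 4.531 mol/dm³.

4.53 mol/dm³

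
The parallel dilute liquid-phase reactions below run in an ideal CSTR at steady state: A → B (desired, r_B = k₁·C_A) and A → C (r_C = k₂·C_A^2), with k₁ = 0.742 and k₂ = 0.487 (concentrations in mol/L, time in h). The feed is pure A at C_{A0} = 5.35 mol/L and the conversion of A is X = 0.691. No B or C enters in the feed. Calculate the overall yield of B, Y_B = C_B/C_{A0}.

0.331

Exit C_A = C_{A0}(1−X) = 5.35×0.309 = 1.653 mol/L.
A CSTR operates uniformly at the exit composition, giving r_B = 1.227 and r_C = 1.331 (each k·C_A^n at C_A = 1.653).
Fraction of consumed A going to B: r_B/(r_B+r_C) = 0.4796.
C_B = 0.4796·C_{A0}·X = 0.4796×5.35×0.691 = 1.77 mol/L; Y_B = C_B/C_{A0} = 0.331.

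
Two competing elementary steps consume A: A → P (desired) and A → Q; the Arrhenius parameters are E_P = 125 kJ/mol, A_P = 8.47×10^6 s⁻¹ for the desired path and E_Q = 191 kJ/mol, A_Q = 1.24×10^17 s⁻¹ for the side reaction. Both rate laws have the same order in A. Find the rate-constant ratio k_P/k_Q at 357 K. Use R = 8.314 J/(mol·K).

Since both paths have the same order in A, the concentration cancels and S_{P/Q} = k_P/k_Q = (A_P/A_Q)·exp[(E_Q−E_P)/(RT)].
(E_Q−E_P)/(RT) = (191−125)×10³/(8.314×357) = 66000/2968 = 22.24.
k_P/k_Q = (8.47×10^6/1.24×10^17)·exp(22.24) = 6.831×10^-11 × 4.541×10^9 = 0.310.

0.310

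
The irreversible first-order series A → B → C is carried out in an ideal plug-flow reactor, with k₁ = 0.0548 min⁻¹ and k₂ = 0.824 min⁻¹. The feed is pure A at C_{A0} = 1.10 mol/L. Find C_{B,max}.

0.0603 mol/L

Evaluating C_B at τ_opt = ln(k₂/k₁)/(k₂−k₁) gives C_{B,max}/C_{A0} = (k₁/k₂)^[k₂/(k₂−k₁)].
= (0.0548/0.824)^(0.824/(0.824−0.0548)) = (0.06650)^(1.071) = 0.05483.
C_{B,max} = 0.05483×1.10 = 0.0603 mol/L.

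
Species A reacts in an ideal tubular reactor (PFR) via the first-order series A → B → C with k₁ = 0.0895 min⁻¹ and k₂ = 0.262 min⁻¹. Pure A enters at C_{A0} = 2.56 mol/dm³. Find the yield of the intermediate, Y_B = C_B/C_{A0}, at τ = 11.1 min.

0.164

Solving the coupled first-order balances gives C_B(τ) = [k₁/(k₂−k₁)]·C_{A0}·(e^(−k₁τ) − e^(−k₂τ)).
e^(−k₁τ) = e^(−0.0895×11.1) = e^(−0.9934) = 0.3703; e^(−k₂τ) = e^(−2.908) = 0.05457.
C_B = 0.0895×2.56/(0.262−0.0895) × (0.3703−0.05457) = 1.328×0.3157 = 0.4194 mol/dm³.
Y_B = C_B/C_{A0} = 0.4194/2.56 = 0.164.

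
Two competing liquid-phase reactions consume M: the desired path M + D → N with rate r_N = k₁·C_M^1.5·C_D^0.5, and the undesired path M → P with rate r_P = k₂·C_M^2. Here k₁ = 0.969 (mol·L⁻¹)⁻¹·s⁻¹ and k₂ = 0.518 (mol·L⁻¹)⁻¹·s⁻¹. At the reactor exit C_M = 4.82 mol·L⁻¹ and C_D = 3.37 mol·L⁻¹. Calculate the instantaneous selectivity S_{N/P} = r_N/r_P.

S_{N/P} = r_N/r_P = (k₁·C_M^1.5·C_D^0.5)/(k₂·C_M^2) = (k₁/k₂)·C_M^-0.5·C_D^0.5.
= (0.969×4.820^1.5×3.370^0.5) / (0.518×4.820^2) = 18.82/12.03 = 1.56.
The undesired path is higher order in M, so low C_M (CSTR or dilute feed) favours N.

1.56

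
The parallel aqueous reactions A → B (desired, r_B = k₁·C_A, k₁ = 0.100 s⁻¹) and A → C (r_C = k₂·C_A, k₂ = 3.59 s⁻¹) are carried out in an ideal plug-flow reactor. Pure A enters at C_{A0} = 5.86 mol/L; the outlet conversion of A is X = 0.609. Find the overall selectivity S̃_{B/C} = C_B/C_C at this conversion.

C_A = C_{A0}(1−X) = 2.291 mol/L.
Both paths are first order in A, so the instantaneous fraction to B is constant: dC_B/d(−C_A) = k₁/(k₁+k₂) = 0.02710.
C_B = 0.02710·(C_{A0}−C_A) = 0.02710×3.569 = 0.0967 mol/L.
C_C = (C_{A0}−C_A)−C_B = 3.472 mol/L; S̃_{B/C} = 0.09671/3.472 = 0.0279.

0.0279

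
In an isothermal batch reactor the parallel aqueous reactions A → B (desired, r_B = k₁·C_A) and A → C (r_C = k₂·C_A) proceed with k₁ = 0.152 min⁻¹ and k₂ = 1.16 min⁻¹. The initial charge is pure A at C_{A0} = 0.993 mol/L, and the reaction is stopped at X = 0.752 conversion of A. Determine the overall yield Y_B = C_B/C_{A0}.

C_A = C_{A0}(1−X) = 0.2463 mol/L.
Both paths are first order in A, so the instantaneous fraction to B is constant: dC_B/d(−C_A) = k₁/(k₁+k₂) = 0.1159.
C_B = 0.1159·(C_{A0}−C_A) = 0.1159×0.7467 = 0.0865 mol/L.
Y_B = C_B/C_{A0} = 0.08651/0.993 = 0.0871.

0.0871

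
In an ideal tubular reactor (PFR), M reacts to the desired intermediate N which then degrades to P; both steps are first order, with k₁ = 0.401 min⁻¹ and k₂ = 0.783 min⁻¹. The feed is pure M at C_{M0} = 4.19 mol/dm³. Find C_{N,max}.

At the optimum, C_{N,max}/C_{M0} = (k₁/k₂)^[k₂/(k₂−k₁)].
= (0.401/0.783)^(0.783/(0.783−0.401)) = (0.5121)^(2.050) = 0.2537.
C_{N,max} = 0.2537×4.19 = 1.06 mol/dm³.

1.06 mol/dm³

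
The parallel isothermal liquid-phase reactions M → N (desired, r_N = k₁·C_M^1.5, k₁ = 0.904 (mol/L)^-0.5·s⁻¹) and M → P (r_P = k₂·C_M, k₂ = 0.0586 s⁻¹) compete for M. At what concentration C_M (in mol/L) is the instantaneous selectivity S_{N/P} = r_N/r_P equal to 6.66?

S_{N/P} = (k₁/k₂)·C_M^0.5 ⇒ C_M = (S·k₂/k₁)^(2).
= (6.66×0.0586/0.904)^(2) = (0.4317)^(2) = 0.186 mol/L.

0.186 mol/L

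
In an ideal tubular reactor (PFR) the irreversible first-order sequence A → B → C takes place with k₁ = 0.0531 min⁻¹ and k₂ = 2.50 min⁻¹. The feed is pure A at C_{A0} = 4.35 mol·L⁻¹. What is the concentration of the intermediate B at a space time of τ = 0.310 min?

For first-order series with pure A initially, C_B(τ) = k₁C_{A0}/(k₂−k₁)·(e^(−k₁τ) − e^(−k₂τ)).
e^(−k₁τ) = e^(−0.0531×0.310) = e^(−0.01646) = 0.9837; e^(−k₂τ) = e^(−0.7750) = 0.4607.
C_B = 0.0531×4.35/(2.50−0.0531) × (0.9837−0.4607) = 0.09440×0.5230 = 0.04937 mol·L⁻¹.

0.0494 mol·L⁻¹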